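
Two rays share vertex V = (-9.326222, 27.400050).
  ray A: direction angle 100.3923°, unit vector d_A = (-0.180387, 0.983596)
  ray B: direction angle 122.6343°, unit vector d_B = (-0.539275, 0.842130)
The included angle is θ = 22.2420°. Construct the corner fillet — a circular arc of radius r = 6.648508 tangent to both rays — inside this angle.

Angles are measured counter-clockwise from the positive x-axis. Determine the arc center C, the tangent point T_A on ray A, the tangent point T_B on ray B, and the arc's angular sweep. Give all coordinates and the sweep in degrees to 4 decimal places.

bisector direction at 111.5133° = (-0.366717,0.930332)
center distance |VC| = r/sin(θ/2) = 6.648508/sin(11.1210°) = 34.469371
C = V + |VC|·bis = (-21.9667,59.4680)
T_A = V + ((C−V)·d_A)·d_A = V + 33.8221·d_A = (-15.4273,60.6673)
T_B = V + ((C−V)·d_B)·d_B = V + 33.8221·d_B = (-27.5656,55.8827)
sweep = 180° − θ = 157.7580°

center=(-21.9667,59.4680) T_A=(-15.4273,60.6673) T_B=(-27.5656,55.8827) sweep=157.7580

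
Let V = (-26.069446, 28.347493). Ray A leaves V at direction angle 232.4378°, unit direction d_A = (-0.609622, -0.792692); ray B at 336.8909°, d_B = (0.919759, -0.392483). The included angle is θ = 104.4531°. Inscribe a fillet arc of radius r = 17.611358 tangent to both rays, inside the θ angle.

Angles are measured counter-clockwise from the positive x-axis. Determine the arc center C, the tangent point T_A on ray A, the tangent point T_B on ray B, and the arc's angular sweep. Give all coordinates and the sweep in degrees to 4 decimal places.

center=(-20.4290,6.7928) T_A=(-34.3894,17.5291) T_B=(-13.5168,22.9910) sweep=75.5469

bisector direction at 284.6644° = (0.253156,-0.967425)
center distance |VC| = r/sin(θ/2) = 17.611358/sin(52.2266°) = 22.280479
C = V + |VC|·bis = (-20.4290,6.7928)
T_A = V + ((C−V)·d_A)·d_A = V + 13.6477·d_A = (-34.3894,17.5291)
T_B = V + ((C−V)·d_B)·d_B = V + 13.6477·d_B = (-13.5168,22.9910)
sweep = 180° − θ = 75.5469°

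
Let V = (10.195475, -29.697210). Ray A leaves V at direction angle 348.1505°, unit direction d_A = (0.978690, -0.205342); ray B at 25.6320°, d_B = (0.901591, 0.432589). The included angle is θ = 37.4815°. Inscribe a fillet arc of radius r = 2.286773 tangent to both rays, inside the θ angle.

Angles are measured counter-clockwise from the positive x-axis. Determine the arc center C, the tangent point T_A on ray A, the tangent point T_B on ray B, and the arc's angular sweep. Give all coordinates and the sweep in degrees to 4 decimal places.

center=(17.2616,-28.8432) T_A=(16.7920,-31.0813) T_B=(16.2724,-26.7815) sweep=142.5185

bisector direction at 6.8913° = (0.992776,0.119985)
center distance |VC| = r/sin(θ/2) = 2.286773/sin(18.7407°) = 7.117549
C = V + |VC|·bis = (17.2616,-28.8432)
T_A = V + ((C−V)·d_A)·d_A = V + 6.7402·d_A = (16.7920,-31.0813)
T_B = V + ((C−V)·d_B)·d_B = V + 6.7402·d_B = (16.2724,-26.7815)
sweep = 180° − θ = 142.5185°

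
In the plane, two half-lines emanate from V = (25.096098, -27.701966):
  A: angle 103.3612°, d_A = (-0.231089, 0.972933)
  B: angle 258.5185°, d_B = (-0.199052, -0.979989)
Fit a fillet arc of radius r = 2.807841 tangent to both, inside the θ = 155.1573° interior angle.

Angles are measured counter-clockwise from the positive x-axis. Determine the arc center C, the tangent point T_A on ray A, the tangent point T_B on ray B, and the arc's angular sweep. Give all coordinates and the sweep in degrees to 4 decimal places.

center=(22.2213,-27.7491) T_A=(24.9532,-27.1003) T_B=(24.9730,-28.3080) sweep=24.8427

bisector direction at 180.9399° = (-0.999865,-0.016403)
center distance |VC| = r/sin(θ/2) = 2.807841/sin(77.5786°) = 2.875142
C = V + |VC|·bis = (22.2213,-27.7491)
T_A = V + ((C−V)·d_A)·d_A = V + 0.6184·d_A = (24.9532,-27.1003)
T_B = V + ((C−V)·d_B)·d_B = V + 0.6184·d_B = (24.9730,-28.3080)
sweep = 180° − θ = 24.8427°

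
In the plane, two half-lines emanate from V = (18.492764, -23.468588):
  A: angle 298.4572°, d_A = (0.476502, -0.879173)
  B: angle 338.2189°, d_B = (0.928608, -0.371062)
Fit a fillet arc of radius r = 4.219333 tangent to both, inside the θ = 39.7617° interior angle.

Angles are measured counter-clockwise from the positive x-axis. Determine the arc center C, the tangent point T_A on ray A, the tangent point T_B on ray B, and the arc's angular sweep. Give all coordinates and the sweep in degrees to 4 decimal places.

bisector direction at 318.3380° = (0.747080,-0.664734)
center distance |VC| = r/sin(θ/2) = 4.219333/sin(19.8808°) = 12.407422
C = V + |VC|·bis = (27.7621,-31.7162)
T_A = V + ((C−V)·d_A)·d_A = V + 11.6680·d_A = (24.0526,-33.7267)
T_B = V + ((C−V)·d_B)·d_B = V + 11.6680·d_B = (29.3277,-27.7981)
sweep = 180° − θ = 140.2383°

center=(27.7621,-31.7162) T_A=(24.0526,-33.7267) T_B=(29.3277,-27.7981) sweep=140.2383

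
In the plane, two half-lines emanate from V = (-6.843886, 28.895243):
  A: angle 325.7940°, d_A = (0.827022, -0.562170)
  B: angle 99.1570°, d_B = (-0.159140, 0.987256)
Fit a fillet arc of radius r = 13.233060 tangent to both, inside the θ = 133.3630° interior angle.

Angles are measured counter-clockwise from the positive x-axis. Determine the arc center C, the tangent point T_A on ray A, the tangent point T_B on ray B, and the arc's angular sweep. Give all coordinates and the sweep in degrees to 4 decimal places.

bisector direction at 32.4755° = (0.843621,0.536939)
center distance |VC| = r/sin(θ/2) = 13.233060/sin(66.6815°) = 14.410097
C = V + |VC|·bis = (5.3128,36.6326)
T_A = V + ((C−V)·d_A)·d_A = V + 5.7041·d_A = (-2.1265,25.6886)
T_B = V + ((C−V)·d_B)·d_B = V + 5.7041·d_B = (-7.7516,34.5267)
sweep = 180° − θ = 46.6370°

center=(5.3128,36.6326) T_A=(-2.1265,25.6886) T_B=(-7.7516,34.5267) sweep=46.6370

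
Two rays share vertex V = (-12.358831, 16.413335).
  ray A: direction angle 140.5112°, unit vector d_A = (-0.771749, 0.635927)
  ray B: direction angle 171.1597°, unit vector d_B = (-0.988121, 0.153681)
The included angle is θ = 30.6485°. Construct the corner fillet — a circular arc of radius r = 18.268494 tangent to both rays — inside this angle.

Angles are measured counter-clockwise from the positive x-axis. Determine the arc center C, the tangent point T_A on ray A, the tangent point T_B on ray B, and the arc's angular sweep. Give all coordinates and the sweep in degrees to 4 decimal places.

bisector direction at 155.8355° = (-0.912374,0.409359)
center distance |VC| = r/sin(θ/2) = 18.268494/sin(15.3242°) = 69.125194
C = V + |VC|·bis = (-75.4268,44.7103)
T_A = V + ((C−V)·d_A)·d_A = V + 66.6675·d_A = (-63.8094,58.8090)
T_B = V + ((C−V)·d_B)·d_B = V + 66.6675·d_B = (-78.2343,26.6589)
sweep = 180° − θ = 149.3515°

center=(-75.4268,44.7103) T_A=(-63.8094,58.8090) T_B=(-78.2343,26.6589) sweep=149.3515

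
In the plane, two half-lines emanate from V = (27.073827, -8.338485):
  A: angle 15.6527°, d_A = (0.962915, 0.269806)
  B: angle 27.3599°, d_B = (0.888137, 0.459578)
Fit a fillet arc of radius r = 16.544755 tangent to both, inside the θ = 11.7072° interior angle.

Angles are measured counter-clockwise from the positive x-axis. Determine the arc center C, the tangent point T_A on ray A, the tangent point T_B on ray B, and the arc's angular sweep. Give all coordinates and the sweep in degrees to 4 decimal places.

center=(178.0036,51.1335) T_A=(182.4674,35.2023) T_B=(170.3999,65.8275) sweep=168.2928

bisector direction at 21.5063° = (0.930377,0.366604)
center distance |VC| = r/sin(θ/2) = 16.544755/sin(5.8536°) = 162.224219
C = V + |VC|·bis = (178.0036,51.1335)
T_A = V + ((C−V)·d_A)·d_A = V + 161.3783·d_A = (182.4674,35.2023)
T_B = V + ((C−V)·d_B)·d_B = V + 161.3783·d_B = (170.3999,65.8275)
sweep = 180° − θ = 168.2928°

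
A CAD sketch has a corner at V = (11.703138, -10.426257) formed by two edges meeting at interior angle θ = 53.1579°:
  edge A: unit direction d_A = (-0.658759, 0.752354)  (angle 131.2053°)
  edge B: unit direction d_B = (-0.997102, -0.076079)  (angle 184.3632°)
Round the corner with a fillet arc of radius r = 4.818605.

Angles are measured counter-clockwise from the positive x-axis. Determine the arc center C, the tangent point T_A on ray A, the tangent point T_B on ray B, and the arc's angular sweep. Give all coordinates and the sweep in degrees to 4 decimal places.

center=(1.7331,-6.3544) T_A=(5.3584,-3.1801) T_B=(2.0997,-11.1590) sweep=126.8421

bisector direction at 157.7842° = (-0.925767,0.378095)
center distance |VC| = r/sin(θ/2) = 4.818605/sin(26.5789°) = 10.769504
C = V + |VC|·bis = (1.7331,-6.3544)
T_A = V + ((C−V)·d_A)·d_A = V + 9.6314·d_A = (5.3584,-3.1801)
T_B = V + ((C−V)·d_B)·d_B = V + 9.6314·d_B = (2.0997,-11.1590)
sweep = 180° − θ = 126.8421°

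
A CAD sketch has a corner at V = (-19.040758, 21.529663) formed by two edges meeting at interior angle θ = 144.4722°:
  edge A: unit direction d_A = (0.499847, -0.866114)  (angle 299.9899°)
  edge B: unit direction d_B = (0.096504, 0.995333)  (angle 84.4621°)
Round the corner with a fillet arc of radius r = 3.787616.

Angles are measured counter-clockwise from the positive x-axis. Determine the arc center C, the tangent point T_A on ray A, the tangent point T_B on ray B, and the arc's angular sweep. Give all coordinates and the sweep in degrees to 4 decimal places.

bisector direction at 12.2260° = (0.977320,0.211768)
center distance |VC| = r/sin(θ/2) = 3.787616/sin(72.2361°) = 3.977244
C = V + |VC|·bis = (-15.1537,22.3719)
T_A = V + ((C−V)·d_A)·d_A = V + 1.2134·d_A = (-18.4342,20.4787)
T_B = V + ((C−V)·d_B)·d_B = V + 1.2134·d_B = (-18.9237,22.7374)
sweep = 180° − θ = 35.5278°

center=(-15.1537,22.3719) T_A=(-18.4342,20.4787) T_B=(-18.9237,22.7374) sweep=35.5278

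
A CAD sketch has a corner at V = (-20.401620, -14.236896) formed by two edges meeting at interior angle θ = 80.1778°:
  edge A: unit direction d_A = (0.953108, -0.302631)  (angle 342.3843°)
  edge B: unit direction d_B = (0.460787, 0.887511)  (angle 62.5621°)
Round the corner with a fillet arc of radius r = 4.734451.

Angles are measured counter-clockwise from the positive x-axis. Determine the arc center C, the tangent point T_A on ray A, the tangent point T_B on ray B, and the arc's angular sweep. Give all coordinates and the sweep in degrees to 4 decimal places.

bisector direction at 22.4732° = (0.924058,0.382251)
center distance |VC| = r/sin(θ/2) = 4.734451/sin(40.0889°) = 7.351912
C = V + |VC|·bis = (-13.6080,-11.4266)
T_A = V + ((C−V)·d_A)·d_A = V + 5.6246·d_A = (-15.0408,-15.9391)
T_B = V + ((C−V)·d_B)·d_B = V + 5.6246·d_B = (-17.8099,-9.2450)
sweep = 180° − θ = 99.8222°

center=(-13.6080,-11.4266) T_A=(-15.0408,-15.9391) T_B=(-17.8099,-9.2450) sweep=99.8222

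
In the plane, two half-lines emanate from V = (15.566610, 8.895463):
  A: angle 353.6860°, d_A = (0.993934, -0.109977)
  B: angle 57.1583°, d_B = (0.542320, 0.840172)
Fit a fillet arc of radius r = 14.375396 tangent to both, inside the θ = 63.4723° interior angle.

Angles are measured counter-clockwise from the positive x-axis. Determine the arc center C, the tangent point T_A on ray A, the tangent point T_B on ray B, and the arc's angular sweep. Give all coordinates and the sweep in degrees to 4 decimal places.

center=(40.2495,20.6275) T_A=(38.6686,6.3393) T_B=(28.1717,28.4235) sweep=116.5277

bisector direction at 25.4221° = (0.903169,0.429284)
center distance |VC| = r/sin(θ/2) = 14.375396/sin(31.7361°) = 27.329216
C = V + |VC|·bis = (40.2495,20.6275)
T_A = V + ((C−V)·d_A)·d_A = V + 23.2429·d_A = (38.6686,6.3393)
T_B = V + ((C−V)·d_B)·d_B = V + 23.2429·d_B = (28.1717,28.4235)
sweep = 180° − θ = 116.5277°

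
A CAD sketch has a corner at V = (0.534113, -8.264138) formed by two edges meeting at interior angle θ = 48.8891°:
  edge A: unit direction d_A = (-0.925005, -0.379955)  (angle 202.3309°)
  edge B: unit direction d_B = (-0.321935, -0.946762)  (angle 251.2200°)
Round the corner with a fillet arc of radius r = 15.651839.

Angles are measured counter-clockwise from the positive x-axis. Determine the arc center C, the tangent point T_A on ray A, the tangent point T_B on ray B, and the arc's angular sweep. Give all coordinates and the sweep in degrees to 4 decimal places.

center=(-25.3697,-35.8252) T_A=(-31.3167,-21.3472) T_B=(-10.5511,-40.8641) sweep=131.1109

bisector direction at 226.7755° = (-0.684859,-0.728675)
center distance |VC| = r/sin(θ/2) = 15.651839/sin(24.4445°) = 37.823514
C = V + |VC|·bis = (-25.3697,-35.8252)
T_A = V + ((C−V)·d_A)·d_A = V + 34.4331·d_A = (-31.3167,-21.3472)
T_B = V + ((C−V)·d_B)·d_B = V + 34.4331·d_B = (-10.5511,-40.8641)
sweep = 180° − θ = 131.1109°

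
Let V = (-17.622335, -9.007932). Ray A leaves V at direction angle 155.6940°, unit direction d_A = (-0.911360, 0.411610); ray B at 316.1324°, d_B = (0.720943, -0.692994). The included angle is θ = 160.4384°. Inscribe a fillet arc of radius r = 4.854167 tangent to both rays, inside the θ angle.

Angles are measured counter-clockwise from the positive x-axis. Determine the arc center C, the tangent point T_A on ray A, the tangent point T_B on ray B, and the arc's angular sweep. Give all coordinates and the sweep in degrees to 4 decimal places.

bisector direction at 235.9132° = (-0.560448,-0.828189)
center distance |VC| = r/sin(θ/2) = 4.854167/sin(80.2192°) = 4.925764
C = V + |VC|·bis = (-20.3830,-13.0874)
T_A = V + ((C−V)·d_A)·d_A = V + 0.8368·d_A = (-18.3849,-8.6635)
T_B = V + ((C−V)·d_B)·d_B = V + 0.8368·d_B = (-17.0191,-9.5878)
sweep = 180° − θ = 19.5616°

center=(-20.3830,-13.0874) T_A=(-18.3849,-8.6635) T_B=(-17.0191,-9.5878) sweep=19.5616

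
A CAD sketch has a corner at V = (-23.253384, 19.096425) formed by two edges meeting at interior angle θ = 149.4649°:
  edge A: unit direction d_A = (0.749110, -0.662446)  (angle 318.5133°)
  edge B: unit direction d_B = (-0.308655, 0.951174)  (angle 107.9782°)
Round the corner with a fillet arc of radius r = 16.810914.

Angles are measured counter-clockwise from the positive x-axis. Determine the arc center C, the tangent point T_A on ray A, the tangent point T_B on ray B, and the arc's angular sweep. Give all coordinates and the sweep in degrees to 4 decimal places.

bisector direction at 33.2457° = (0.836327,0.548231)
center distance |VC| = r/sin(θ/2) = 16.810914/sin(74.7325°) = 17.425932
C = V + |VC|·bis = (-8.6796,28.6499)
T_A = V + ((C−V)·d_A)·d_A = V + 4.5887·d_A = (-19.8159,16.0566)
T_B = V + ((C−V)·d_B)·d_B = V + 4.5887·d_B = (-24.6697,23.4611)
sweep = 180° − θ = 30.5351°

center=(-8.6796,28.6499) T_A=(-19.8159,16.0566) T_B=(-24.6697,23.4611) sweep=30.5351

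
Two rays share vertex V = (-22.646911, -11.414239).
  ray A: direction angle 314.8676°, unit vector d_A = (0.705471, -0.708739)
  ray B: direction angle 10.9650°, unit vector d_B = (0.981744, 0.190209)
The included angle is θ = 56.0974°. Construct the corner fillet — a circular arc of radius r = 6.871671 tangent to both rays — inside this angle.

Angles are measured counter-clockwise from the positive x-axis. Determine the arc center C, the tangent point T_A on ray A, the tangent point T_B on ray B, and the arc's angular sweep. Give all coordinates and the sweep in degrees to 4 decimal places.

center=(-8.6780,-15.7073) T_A=(-13.5483,-20.5550) T_B=(-9.9851,-8.9611) sweep=123.9026

bisector direction at 342.9163° = (0.955877,-0.293768)
center distance |VC| = r/sin(θ/2) = 6.871671/sin(28.0487°) = 14.613678
C = V + |VC|·bis = (-8.6780,-15.7073)
T_A = V + ((C−V)·d_A)·d_A = V + 12.8973·d_A = (-13.5483,-20.5550)
T_B = V + ((C−V)·d_B)·d_B = V + 12.8973·d_B = (-9.9851,-8.9611)
sweep = 180° − θ = 123.9026°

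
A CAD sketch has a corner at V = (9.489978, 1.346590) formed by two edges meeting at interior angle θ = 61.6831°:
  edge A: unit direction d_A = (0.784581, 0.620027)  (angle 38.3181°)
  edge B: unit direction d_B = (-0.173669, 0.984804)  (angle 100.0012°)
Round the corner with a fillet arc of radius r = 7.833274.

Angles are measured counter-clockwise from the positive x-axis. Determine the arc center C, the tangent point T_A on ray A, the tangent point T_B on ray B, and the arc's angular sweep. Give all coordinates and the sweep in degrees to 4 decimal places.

bisector direction at 69.1596° = (0.355765,0.934575)
center distance |VC| = r/sin(θ/2) = 7.833274/sin(30.8416°) = 15.279499
C = V + |VC|·bis = (14.9259,15.6264)
T_A = V + ((C−V)·d_A)·d_A = V + 13.1188·d_A = (19.7827,9.4806)
T_B = V + ((C−V)·d_B)·d_B = V + 13.1188·d_B = (7.2117,14.2660)
sweep = 180° − θ = 118.3169°

center=(14.9259,15.6264) T_A=(19.7827,9.4806) T_B=(7.2117,14.2660) sweep=118.3169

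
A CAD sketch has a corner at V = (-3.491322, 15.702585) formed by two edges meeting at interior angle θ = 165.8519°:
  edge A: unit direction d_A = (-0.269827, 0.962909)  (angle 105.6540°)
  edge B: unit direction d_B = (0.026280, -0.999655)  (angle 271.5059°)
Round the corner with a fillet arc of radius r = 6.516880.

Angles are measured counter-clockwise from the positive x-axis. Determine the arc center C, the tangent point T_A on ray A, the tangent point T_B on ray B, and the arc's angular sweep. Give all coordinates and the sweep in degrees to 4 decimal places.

bisector direction at 188.5799° = (-0.988809,-0.149189)
center distance |VC| = r/sin(θ/2) = 6.516880/sin(82.9260°) = 6.566868
C = V + |VC|·bis = (-9.9847,14.7229)
T_A = V + ((C−V)·d_A)·d_A = V + 0.8087·d_A = (-3.7095,16.4813)
T_B = V + ((C−V)·d_B)·d_B = V + 0.8087·d_B = (-3.4701,14.8941)
sweep = 180° − θ = 14.1481°

center=(-9.9847,14.7229) T_A=(-3.7095,16.4813) T_B=(-3.4701,14.8941) sweep=14.1481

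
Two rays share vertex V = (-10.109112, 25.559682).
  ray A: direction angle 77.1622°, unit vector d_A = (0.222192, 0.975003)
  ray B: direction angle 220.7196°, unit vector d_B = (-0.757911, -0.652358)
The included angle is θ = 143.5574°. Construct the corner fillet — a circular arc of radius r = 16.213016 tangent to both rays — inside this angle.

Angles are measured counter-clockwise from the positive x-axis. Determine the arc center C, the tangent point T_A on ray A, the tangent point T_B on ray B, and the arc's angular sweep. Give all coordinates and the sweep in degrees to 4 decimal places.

center=(-24.7310,34.3659) T_A=(-8.9232,30.7635) T_B=(-14.1543,22.0779) sweep=36.4426

bisector direction at 148.9409° = (-0.856636,0.515922)
center distance |VC| = r/sin(θ/2) = 16.213016/sin(71.7787°) = 17.068922
C = V + |VC|·bis = (-24.7310,34.3659)
T_A = V + ((C−V)·d_A)·d_A = V + 5.3372·d_A = (-8.9232,30.7635)
T_B = V + ((C−V)·d_B)·d_B = V + 5.3372·d_B = (-14.1543,22.0779)
sweep = 180° − θ = 36.4426°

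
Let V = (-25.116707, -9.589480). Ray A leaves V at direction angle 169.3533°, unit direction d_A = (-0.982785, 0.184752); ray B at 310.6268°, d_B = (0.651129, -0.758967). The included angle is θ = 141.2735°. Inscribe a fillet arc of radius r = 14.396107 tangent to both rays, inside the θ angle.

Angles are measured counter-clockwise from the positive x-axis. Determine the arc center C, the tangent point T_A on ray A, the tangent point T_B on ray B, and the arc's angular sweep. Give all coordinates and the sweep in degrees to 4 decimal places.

center=(-32.7486,-22.8030) T_A=(-30.0889,-8.6548) T_B=(-21.8225,-13.4293) sweep=38.7265

bisector direction at 239.9901° = (-0.500150,-0.865939)
center distance |VC| = r/sin(θ/2) = 14.396107/sin(70.6368°) = 15.259238
C = V + |VC|·bis = (-32.7486,-22.8030)
T_A = V + ((C−V)·d_A)·d_A = V + 5.0593·d_A = (-30.0889,-8.6548)
T_B = V + ((C−V)·d_B)·d_B = V + 5.0593·d_B = (-21.8225,-13.4293)
sweep = 180° − θ = 38.7265°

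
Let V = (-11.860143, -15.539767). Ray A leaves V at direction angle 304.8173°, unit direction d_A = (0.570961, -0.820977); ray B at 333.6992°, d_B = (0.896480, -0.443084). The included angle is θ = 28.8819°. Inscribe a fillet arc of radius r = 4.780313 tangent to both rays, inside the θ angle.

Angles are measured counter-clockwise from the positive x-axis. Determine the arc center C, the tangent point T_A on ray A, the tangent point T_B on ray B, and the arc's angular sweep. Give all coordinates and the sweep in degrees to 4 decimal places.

center=(2.6631,-28.0502) T_A=(-1.2614,-30.7796) T_B=(4.7812,-23.7647) sweep=151.1181

bisector direction at 319.2582° = (0.757659,-0.652651)
center distance |VC| = r/sin(θ/2) = 4.780313/sin(14.4410°) = 19.168631
C = V + |VC|·bis = (2.6631,-28.0502)
T_A = V + ((C−V)·d_A)·d_A = V + 18.5630·d_A = (-1.2614,-30.7796)
T_B = V + ((C−V)·d_B)·d_B = V + 18.5630·d_B = (4.7812,-23.7647)
sweep = 180° − θ = 151.1181°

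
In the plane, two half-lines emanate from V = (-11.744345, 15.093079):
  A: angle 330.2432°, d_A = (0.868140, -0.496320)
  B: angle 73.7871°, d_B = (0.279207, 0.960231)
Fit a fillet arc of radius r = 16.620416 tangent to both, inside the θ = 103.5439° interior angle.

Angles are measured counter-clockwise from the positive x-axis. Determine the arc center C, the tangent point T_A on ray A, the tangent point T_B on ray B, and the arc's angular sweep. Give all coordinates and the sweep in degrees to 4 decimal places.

bisector direction at 22.0152° = (0.927085,0.374852)
center distance |VC| = r/sin(θ/2) = 16.620416/sin(51.7719°) = 21.157572
C = V + |VC|·bis = (7.8705,23.0240)
T_A = V + ((C−V)·d_A)·d_A = V + 13.0922·d_A = (-0.3785,8.5952)
T_B = V + ((C−V)·d_B)·d_B = V + 13.0922·d_B = (-8.0889,27.6646)
sweep = 180° − θ = 76.4561°

center=(7.8705,23.0240) T_A=(-0.3785,8.5952) T_B=(-8.0889,27.6646) sweep=76.4561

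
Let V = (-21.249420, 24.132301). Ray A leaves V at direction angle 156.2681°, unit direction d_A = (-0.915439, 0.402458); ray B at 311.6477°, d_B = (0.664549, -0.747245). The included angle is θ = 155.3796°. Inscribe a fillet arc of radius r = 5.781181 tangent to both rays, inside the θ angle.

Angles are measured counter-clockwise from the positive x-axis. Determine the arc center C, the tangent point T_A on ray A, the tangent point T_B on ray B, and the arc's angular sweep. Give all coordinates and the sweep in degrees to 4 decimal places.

center=(-24.7310,19.3477) T_A=(-22.4043,24.6400) T_B=(-20.4110,23.1896) sweep=24.6204

bisector direction at 233.9579° = (-0.588380,-0.808585)
center distance |VC| = r/sin(θ/2) = 5.781181/sin(77.6898°) = 5.917232
C = V + |VC|·bis = (-24.7310,19.3477)
T_A = V + ((C−V)·d_A)·d_A = V + 1.2616·d_A = (-22.4043,24.6400)
T_B = V + ((C−V)·d_B)·d_B = V + 1.2616·d_B = (-20.4110,23.1896)
sweep = 180° − θ = 24.6204°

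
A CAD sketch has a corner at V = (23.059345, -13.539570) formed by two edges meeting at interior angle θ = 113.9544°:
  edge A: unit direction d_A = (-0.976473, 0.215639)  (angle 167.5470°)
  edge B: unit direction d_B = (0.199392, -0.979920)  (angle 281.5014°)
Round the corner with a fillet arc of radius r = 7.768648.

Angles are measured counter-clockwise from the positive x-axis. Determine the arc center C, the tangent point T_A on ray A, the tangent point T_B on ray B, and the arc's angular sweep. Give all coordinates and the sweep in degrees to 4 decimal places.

bisector direction at 224.5242° = (-0.712954,-0.701210)
center distance |VC| = r/sin(θ/2) = 7.768648/sin(56.9772°) = 9.265446
C = V + |VC|·bis = (16.4535,-20.0366)
T_A = V + ((C−V)·d_A)·d_A = V + 5.0494·d_A = (18.1287,-12.4507)
T_B = V + ((C−V)·d_B)·d_B = V + 5.0494·d_B = (24.0662,-18.4876)
sweep = 180° − θ = 66.0456°

center=(16.4535,-20.0366) T_A=(18.1287,-12.4507) T_B=(24.0662,-18.4876) sweep=66.0456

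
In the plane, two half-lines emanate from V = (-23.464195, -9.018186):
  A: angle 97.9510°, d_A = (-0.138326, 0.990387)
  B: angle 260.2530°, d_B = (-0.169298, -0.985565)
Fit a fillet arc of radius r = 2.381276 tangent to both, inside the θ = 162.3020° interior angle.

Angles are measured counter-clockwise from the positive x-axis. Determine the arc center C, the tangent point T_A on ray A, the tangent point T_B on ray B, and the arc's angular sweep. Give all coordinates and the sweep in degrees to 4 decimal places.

center=(-25.8739,-8.9804) T_A=(-23.5155,-8.6510) T_B=(-23.5270,-9.3836) sweep=17.6980

bisector direction at 179.1020° = (-0.999877,0.015672)
center distance |VC| = r/sin(θ/2) = 2.381276/sin(81.1510°) = 2.409961
C = V + |VC|·bis = (-25.8739,-8.9804)
T_A = V + ((C−V)·d_A)·d_A = V + 0.3707·d_A = (-23.5155,-8.6510)
T_B = V + ((C−V)·d_B)·d_B = V + 0.3707·d_B = (-23.5270,-9.3836)
sweep = 180° − θ = 17.6980°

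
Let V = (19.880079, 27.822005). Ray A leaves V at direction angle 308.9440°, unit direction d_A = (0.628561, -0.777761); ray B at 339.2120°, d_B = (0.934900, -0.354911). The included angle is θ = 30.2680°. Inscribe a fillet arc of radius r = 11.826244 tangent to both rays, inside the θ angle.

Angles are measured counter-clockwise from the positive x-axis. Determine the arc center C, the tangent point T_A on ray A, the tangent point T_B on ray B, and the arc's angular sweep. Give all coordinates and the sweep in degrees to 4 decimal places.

bisector direction at 324.0780° = (0.809816,-0.586683)
center distance |VC| = r/sin(θ/2) = 11.826244/sin(15.1340°) = 45.297849
C = V + |VC|·bis = (56.5630,1.2465)
T_A = V + ((C−V)·d_A)·d_A = V + 43.7268·d_A = (47.3650,-6.1870)
T_B = V + ((C−V)·d_B)·d_B = V + 43.7268·d_B = (60.7603,12.3029)
sweep = 180° − θ = 149.7320°

center=(56.5630,1.2465) T_A=(47.3650,-6.1870) T_B=(60.7603,12.3029) sweep=149.7320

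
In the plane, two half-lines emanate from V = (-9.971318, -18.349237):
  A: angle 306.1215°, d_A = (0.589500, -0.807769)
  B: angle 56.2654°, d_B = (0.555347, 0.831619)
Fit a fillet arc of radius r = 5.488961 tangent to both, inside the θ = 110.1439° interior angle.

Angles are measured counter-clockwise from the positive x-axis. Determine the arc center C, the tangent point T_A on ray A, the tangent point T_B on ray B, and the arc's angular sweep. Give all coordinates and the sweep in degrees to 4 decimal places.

bisector direction at 1.1935° = (0.999783,0.020828)
center distance |VC| = r/sin(θ/2) = 5.488961/sin(55.0720°) = 6.694903
C = V + |VC|·bis = (-3.2779,-18.2098)
T_A = V + ((C−V)·d_A)·d_A = V + 3.8331·d_A = (-7.7117,-21.4455)
T_B = V + ((C−V)·d_B)·d_B = V + 3.8331·d_B = (-7.8426,-15.1615)
sweep = 180° − θ = 69.8561°

center=(-3.2779,-18.2098) T_A=(-7.7117,-21.4455) T_B=(-7.8426,-15.1615) sweep=69.8561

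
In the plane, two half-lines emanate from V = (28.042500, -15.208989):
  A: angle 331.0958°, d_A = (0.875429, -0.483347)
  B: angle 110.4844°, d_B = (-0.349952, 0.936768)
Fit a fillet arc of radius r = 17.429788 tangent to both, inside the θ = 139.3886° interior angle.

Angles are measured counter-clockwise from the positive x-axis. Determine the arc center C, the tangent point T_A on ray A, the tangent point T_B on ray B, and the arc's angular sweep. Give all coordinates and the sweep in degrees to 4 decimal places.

center=(42.1132,-3.0678) T_A=(33.6885,-18.3263) T_B=(25.7855,-9.1674) sweep=40.6114

bisector direction at 40.7901° = (0.757108,0.653290)
center distance |VC| = r/sin(θ/2) = 17.429788/sin(69.6943°) = 18.584748
C = V + |VC|·bis = (42.1132,-3.0678)
T_A = V + ((C−V)·d_A)·d_A = V + 6.4494·d_A = (33.6885,-18.3263)
T_B = V + ((C−V)·d_B)·d_B = V + 6.4494·d_B = (25.7855,-9.1674)
sweep = 180° − θ = 40.6114°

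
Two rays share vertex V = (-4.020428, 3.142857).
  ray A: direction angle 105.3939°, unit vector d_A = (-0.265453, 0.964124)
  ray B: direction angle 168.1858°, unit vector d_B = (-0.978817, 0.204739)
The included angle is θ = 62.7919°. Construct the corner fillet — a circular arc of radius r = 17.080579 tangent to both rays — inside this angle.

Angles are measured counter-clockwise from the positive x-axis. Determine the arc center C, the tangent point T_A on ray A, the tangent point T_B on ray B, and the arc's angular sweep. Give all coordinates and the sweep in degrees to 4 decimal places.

bisector direction at 136.7899° = (-0.728847,0.684676)
center distance |VC| = r/sin(θ/2) = 17.080579/sin(31.3959°) = 32.787412
C = V + |VC|·bis = (-27.9174,25.5916)
T_A = V + ((C−V)·d_A)·d_A = V + 27.9869·d_A = (-11.4497,30.1257)
T_B = V + ((C−V)·d_B)·d_B = V + 27.9869·d_B = (-31.4145,8.8729)
sweep = 180° − θ = 117.2081°

center=(-27.9174,25.5916) T_A=(-11.4497,30.1257) T_B=(-31.4145,8.8729) sweep=117.2081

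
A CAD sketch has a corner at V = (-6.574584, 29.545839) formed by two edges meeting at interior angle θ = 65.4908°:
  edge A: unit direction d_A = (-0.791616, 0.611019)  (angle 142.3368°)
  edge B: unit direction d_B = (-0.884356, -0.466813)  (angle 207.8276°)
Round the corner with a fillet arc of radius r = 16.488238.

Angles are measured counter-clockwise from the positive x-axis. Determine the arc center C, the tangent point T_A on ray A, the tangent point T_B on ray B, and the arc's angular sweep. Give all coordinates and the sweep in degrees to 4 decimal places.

center=(-36.9449,32.1590) T_A=(-26.8703,45.2114) T_B=(-29.2480,17.5775) sweep=114.5092

bisector direction at 175.0822° = (-0.996319,0.085726)
center distance |VC| = r/sin(θ/2) = 16.488238/sin(32.7454°) = 30.482578
C = V + |VC|·bis = (-36.9449,32.1590)
T_A = V + ((C−V)·d_A)·d_A = V + 25.6384·d_A = (-26.8703,45.2114)
T_B = V + ((C−V)·d_B)·d_B = V + 25.6384·d_B = (-29.2480,17.5775)
sweep = 180° − θ = 114.5092°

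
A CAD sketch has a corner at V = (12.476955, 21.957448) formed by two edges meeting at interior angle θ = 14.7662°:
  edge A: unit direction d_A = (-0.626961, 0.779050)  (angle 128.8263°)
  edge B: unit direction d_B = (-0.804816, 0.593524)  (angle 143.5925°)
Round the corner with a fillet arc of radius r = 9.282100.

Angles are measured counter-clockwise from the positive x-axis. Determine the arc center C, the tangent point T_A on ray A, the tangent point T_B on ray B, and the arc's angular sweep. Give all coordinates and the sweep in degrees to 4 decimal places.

center=(-39.6658,71.9441) T_A=(-32.4346,77.7636) T_B=(-45.1749,64.4737) sweep=165.2338

bisector direction at 136.2094° = (-0.721874,0.692025)
center distance |VC| = r/sin(θ/2) = 9.282100/sin(7.3831°) = 72.232506
C = V + |VC|·bis = (-39.6658,71.9441)
T_A = V + ((C−V)·d_A)·d_A = V + 71.6336·d_A = (-32.4346,77.7636)
T_B = V + ((C−V)·d_B)·d_B = V + 71.6336·d_B = (-45.1749,64.4737)
sweep = 180° − θ = 165.2338°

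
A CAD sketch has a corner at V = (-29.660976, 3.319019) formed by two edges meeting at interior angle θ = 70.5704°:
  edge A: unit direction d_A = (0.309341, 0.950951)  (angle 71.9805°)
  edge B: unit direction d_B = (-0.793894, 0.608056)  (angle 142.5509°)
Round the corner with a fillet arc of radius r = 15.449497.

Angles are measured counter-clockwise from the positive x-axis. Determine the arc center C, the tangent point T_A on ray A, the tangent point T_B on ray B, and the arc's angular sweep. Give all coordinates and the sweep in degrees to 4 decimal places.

bisector direction at 107.2657° = (-0.296803,0.954939)
center distance |VC| = r/sin(θ/2) = 15.449497/sin(35.2852°) = 26.745578
C = V + |VC|·bis = (-37.5992,28.8594)
T_A = V + ((C−V)·d_A)·d_A = V + 21.8321·d_A = (-22.9074,24.0802)
T_B = V + ((C−V)·d_B)·d_B = V + 21.8321·d_B = (-46.9933,16.5941)
sweep = 180° − θ = 109.4296°

center=(-37.5992,28.8594) T_A=(-22.9074,24.0802) T_B=(-46.9933,16.5941) sweep=109.4296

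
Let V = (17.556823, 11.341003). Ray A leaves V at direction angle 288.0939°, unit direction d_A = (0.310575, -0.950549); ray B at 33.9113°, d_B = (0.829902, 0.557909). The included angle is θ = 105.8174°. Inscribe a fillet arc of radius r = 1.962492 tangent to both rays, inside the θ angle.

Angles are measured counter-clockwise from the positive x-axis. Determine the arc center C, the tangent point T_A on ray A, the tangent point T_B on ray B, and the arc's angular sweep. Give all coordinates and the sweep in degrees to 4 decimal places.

center=(19.8831,10.5401) T_A=(18.0176,9.9306) T_B=(18.7882,12.1688) sweep=74.1826

bisector direction at 341.0026° = (0.945533,-0.325525)
center distance |VC| = r/sin(θ/2) = 1.962492/sin(52.9087°) = 2.460264
C = V + |VC|·bis = (19.8831,10.5401)
T_A = V + ((C−V)·d_A)·d_A = V + 1.4838·d_A = (18.0176,9.9306)
T_B = V + ((C−V)·d_B)·d_B = V + 1.4838·d_B = (18.7882,12.1688)
sweep = 180° − θ = 74.1826°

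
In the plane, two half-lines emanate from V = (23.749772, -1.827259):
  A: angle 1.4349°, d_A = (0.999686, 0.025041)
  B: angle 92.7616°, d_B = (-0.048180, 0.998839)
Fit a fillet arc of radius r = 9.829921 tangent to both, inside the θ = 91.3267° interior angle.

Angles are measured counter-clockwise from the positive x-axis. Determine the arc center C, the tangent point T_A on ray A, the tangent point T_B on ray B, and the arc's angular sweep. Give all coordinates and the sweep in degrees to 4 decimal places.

bisector direction at 47.0983° = (0.680743,0.732522)
center distance |VC| = r/sin(θ/2) = 9.829921/sin(45.6634°) = 13.743416
C = V + |VC|·bis = (33.1055,8.2401)
T_A = V + ((C−V)·d_A)·d_A = V + 9.6049·d_A = (33.3517,-1.5867)
T_B = V + ((C−V)·d_B)·d_B = V + 9.6049·d_B = (23.2870,7.7665)
sweep = 180° − θ = 88.6733°

center=(33.1055,8.2401) T_A=(33.3517,-1.5867) T_B=(23.2870,7.7665) sweep=88.6733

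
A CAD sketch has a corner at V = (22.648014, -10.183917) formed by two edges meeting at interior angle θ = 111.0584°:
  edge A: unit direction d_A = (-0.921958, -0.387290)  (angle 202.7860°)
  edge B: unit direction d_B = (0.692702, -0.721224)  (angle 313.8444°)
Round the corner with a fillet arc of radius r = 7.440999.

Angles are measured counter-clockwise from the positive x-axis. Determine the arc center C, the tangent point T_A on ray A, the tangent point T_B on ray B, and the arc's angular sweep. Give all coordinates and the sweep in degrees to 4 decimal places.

center=(20.8200,-19.0227) T_A=(17.9382,-12.1624) T_B=(26.1867,-13.8683) sweep=68.9416

bisector direction at 258.3152° = (-0.202528,-0.979277)
center distance |VC| = r/sin(θ/2) = 7.440999/sin(55.5292°) = 9.025796
C = V + |VC|·bis = (20.8200,-19.0227)
T_A = V + ((C−V)·d_A)·d_A = V + 5.1085·d_A = (17.9382,-12.1624)
T_B = V + ((C−V)·d_B)·d_B = V + 5.1085·d_B = (26.1867,-13.8683)
sweep = 180° − θ = 68.9416°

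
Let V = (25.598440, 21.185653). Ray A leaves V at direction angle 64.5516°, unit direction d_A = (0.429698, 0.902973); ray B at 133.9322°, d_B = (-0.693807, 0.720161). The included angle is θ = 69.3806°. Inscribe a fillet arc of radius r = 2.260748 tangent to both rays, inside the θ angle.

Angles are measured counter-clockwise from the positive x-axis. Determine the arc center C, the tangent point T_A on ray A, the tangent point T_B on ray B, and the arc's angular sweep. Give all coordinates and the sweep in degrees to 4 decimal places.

bisector direction at 99.2419° = (-0.160603,0.987019)
center distance |VC| = r/sin(θ/2) = 2.260748/sin(34.6903°) = 3.972215
C = V + |VC|·bis = (24.9605,25.1063)
T_A = V + ((C−V)·d_A)·d_A = V + 3.2661·d_A = (27.0019,24.1349)
T_B = V + ((C−V)·d_B)·d_B = V + 3.2661·d_B = (23.3324,23.5378)
sweep = 180° − θ = 110.6194°

center=(24.9605,25.1063) T_A=(27.0019,24.1349) T_B=(23.3324,23.5378) sweep=110.6194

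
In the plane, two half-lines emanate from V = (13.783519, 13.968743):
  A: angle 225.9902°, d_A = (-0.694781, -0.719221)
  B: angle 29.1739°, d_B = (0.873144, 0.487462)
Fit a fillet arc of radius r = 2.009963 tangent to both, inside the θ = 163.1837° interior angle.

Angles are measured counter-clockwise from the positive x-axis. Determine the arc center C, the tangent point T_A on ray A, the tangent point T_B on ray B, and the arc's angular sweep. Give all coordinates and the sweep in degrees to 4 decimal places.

bisector direction at 307.5821° = (0.609897,-0.792481)
center distance |VC| = r/sin(θ/2) = 2.009963/sin(81.5918°) = 2.031802
C = V + |VC|·bis = (15.0227,12.3586)
T_A = V + ((C−V)·d_A)·d_A = V + 0.2971·d_A = (13.5771,13.7551)
T_B = V + ((C−V)·d_B)·d_B = V + 0.2971·d_B = (14.0429,14.1136)
sweep = 180° − θ = 16.8163°

center=(15.0227,12.3586) T_A=(13.5771,13.7551) T_B=(14.0429,14.1136) sweep=16.8163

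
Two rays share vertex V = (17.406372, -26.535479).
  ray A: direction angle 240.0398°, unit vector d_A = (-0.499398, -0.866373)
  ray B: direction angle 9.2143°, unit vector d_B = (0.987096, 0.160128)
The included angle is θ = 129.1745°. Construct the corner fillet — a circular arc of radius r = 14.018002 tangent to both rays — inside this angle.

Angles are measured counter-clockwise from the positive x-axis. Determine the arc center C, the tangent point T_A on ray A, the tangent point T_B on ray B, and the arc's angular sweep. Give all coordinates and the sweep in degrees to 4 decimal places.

bisector direction at 304.6270° = (0.568232,-0.822868)
center distance |VC| = r/sin(θ/2) = 14.018002/sin(64.5872°) = 15.519690
C = V + |VC|·bis = (26.2252,-39.3061)
T_A = V + ((C−V)·d_A)·d_A = V + 6.6601·d_A = (14.0803,-32.3056)
T_B = V + ((C−V)·d_B)·d_B = V + 6.6601·d_B = (23.9805,-25.4690)
sweep = 180° − θ = 50.8255°

center=(26.2252,-39.3061) T_A=(14.0803,-32.3056) T_B=(23.9805,-25.4690) sweep=50.8255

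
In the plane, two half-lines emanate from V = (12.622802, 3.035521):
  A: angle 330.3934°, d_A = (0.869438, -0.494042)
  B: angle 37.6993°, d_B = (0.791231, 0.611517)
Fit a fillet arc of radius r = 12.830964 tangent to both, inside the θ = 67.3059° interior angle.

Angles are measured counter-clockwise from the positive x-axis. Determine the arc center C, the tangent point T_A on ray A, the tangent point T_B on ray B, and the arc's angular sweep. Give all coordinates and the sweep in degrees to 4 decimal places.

center=(35.7189,4.6693) T_A=(29.3799,-6.4864) T_B=(27.8726,14.8216) sweep=112.6941

bisector direction at 4.0463° = (0.997507,0.070563)
center distance |VC| = r/sin(θ/2) = 12.830964/sin(33.6529°) = 23.153854
C = V + |VC|·bis = (35.7189,4.6693)
T_A = V + ((C−V)·d_A)·d_A = V + 19.2735·d_A = (29.3799,-6.4864)
T_B = V + ((C−V)·d_B)·d_B = V + 19.2735·d_B = (27.8726,14.8216)
sweep = 180° − θ = 112.6941°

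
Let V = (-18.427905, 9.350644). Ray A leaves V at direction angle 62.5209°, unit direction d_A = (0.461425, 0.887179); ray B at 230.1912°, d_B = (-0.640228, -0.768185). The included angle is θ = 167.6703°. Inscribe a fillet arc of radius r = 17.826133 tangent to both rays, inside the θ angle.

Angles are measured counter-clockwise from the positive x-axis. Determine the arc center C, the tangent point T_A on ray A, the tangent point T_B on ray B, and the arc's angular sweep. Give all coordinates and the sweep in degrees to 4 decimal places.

bisector direction at 146.3561° = (-0.832497,0.554030)
center distance |VC| = r/sin(θ/2) = 17.826133/sin(83.8351°) = 17.929821
C = V + |VC|·bis = (-33.3544,19.2843)
T_A = V + ((C−V)·d_A)·d_A = V + 1.9255·d_A = (-17.5394,11.0589)
T_B = V + ((C−V)·d_B)·d_B = V + 1.9255·d_B = (-19.6606,7.8715)
sweep = 180° − θ = 12.3297°

center=(-33.3544,19.2843) T_A=(-17.5394,11.0589) T_B=(-19.6606,7.8715) sweep=12.3297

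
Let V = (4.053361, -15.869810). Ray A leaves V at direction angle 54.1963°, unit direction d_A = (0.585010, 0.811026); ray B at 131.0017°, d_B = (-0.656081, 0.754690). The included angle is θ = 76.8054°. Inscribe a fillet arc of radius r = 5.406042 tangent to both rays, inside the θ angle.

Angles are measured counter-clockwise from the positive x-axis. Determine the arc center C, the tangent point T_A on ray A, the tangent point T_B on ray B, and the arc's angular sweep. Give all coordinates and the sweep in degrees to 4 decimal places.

center=(3.6587,-7.1760) T_A=(8.0432,-10.3386) T_B=(-0.4212,-10.7228) sweep=103.1946

bisector direction at 92.5990° = (-0.045346,0.998971)
center distance |VC| = r/sin(θ/2) = 5.406042/sin(38.4027°) = 8.702793
C = V + |VC|·bis = (3.6587,-7.1760)
T_A = V + ((C−V)·d_A)·d_A = V + 6.8201·d_A = (8.0432,-10.3386)
T_B = V + ((C−V)·d_B)·d_B = V + 6.8201·d_B = (-0.4212,-10.7228)
sweep = 180° − θ = 103.1946°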